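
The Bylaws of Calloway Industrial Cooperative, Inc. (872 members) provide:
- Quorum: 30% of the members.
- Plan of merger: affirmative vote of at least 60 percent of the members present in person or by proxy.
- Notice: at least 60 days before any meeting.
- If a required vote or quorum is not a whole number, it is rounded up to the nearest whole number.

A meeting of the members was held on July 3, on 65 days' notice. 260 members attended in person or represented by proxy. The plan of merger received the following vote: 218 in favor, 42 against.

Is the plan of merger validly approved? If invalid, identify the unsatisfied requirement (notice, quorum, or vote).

Invalid — quorum requirement not satisfied.

Notice: 65 days given; 60 required. Satisfied.
Quorum: 30% of 872 = 261.60, rounded up to 262; 260 present. Not satisfied.
Vote: requires three-fifths of those present (260); 3/5 of 260 = 156, so 156 needed; 218 in favor. Satisfied.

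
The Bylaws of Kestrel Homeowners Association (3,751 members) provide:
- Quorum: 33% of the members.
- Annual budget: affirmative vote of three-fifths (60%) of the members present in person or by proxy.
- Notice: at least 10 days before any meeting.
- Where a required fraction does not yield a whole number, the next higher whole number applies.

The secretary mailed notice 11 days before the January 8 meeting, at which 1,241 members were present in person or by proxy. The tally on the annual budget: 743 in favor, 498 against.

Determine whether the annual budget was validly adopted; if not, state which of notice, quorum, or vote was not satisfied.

Notice: 11 days given; 10 required. Satisfied.
Quorum: 33% of 3,751 = 1,237.83, rounded up to 1,238; 1,241 present. Satisfied.
Vote: requires three-fifths of those present (1,241); 3/5 of 1241 = 744.60, rounded up to 745, so 745 needed; 743 in favor. Not satisfied.

Invalid — vote requirement not satisfied.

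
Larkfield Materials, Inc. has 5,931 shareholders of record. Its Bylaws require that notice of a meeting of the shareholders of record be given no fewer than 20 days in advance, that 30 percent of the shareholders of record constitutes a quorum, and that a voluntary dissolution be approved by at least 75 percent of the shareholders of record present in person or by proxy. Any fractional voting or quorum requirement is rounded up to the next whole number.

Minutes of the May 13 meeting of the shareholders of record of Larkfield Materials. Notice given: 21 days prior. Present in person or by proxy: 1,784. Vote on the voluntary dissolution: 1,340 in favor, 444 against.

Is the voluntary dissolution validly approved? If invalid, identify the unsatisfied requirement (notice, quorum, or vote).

Notice: 21 days given; 20 required. Satisfied.
Quorum: 30% of 5,931 = 1,779.30, rounded up to 1,780; 1,784 present. Satisfied.
Vote: requires three-fourths of those present (1,784); 3/4 of 1784 = 1338, so 1,338 needed; 1,340 in favor. Satisfied.

Valid — all requirements satisfied.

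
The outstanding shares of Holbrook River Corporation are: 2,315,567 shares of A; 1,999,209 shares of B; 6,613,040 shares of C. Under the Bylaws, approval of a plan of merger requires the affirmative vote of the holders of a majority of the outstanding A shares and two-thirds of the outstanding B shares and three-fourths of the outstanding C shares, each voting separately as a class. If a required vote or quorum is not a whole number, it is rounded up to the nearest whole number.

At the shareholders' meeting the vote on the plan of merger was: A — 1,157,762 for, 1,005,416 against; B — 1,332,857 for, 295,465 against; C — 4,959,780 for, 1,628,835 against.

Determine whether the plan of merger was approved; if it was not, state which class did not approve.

Not approved — the A shares did not give the required vote.

A: a majority of 2315567 is 1157784; 1,157,784 required, 1,157,762 in favor — not approved.
B: 2/3 of 1999209 = 1332806; 1,332,806 required, 1,332,857 in favor — approved.
C: 3/4 of 6613040 = 4959780; 4,959,780 required, 4,959,780 in favor — approved.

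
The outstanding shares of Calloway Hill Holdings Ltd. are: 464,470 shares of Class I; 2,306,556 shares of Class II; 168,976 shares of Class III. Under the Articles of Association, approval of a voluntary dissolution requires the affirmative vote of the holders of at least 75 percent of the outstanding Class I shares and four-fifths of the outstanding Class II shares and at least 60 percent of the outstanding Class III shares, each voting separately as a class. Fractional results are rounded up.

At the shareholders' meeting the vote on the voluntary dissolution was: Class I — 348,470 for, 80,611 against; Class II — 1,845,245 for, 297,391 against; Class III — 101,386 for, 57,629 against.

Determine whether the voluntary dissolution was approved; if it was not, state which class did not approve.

Approved — every class gave the required vote.

Class I: 3/4 of 464470 = 348352.50, rounded up to 348353; 348,353 required, 348,470 in favor — approved.
Class II: 4/5 of 2306556 = 1845244.80, rounded up to 1845245; 1,845,245 required, 1,845,245 in favor — approved.
Class III: 3/5 of 168976 = 101385.60, rounded up to 101386; 101,386 required, 101,386 in favor — approved.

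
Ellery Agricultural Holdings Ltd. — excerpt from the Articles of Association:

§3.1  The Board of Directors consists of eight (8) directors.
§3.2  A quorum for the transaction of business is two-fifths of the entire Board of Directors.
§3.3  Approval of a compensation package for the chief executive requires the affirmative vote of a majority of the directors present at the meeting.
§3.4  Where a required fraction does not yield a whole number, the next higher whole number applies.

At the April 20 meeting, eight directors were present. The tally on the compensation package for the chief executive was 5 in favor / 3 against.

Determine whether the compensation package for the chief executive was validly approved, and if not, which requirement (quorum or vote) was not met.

Quorum: 8 present; quorum is 4. Satisfied.
Vote: the compensation package for the chief executive requires a majority of the directors present (8). A majority of 8 is 5, so 5 affirmative votes are needed; 5 voted in favor. Satisfied.

Valid — all requirements satisfied.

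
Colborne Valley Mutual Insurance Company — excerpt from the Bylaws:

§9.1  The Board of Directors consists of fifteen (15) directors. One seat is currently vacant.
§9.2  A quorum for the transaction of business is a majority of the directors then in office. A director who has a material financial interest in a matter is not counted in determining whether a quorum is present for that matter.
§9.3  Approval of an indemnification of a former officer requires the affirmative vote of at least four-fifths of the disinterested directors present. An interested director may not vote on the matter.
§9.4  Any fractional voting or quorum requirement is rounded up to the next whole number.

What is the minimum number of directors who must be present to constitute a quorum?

8

A majority of 14 is 8.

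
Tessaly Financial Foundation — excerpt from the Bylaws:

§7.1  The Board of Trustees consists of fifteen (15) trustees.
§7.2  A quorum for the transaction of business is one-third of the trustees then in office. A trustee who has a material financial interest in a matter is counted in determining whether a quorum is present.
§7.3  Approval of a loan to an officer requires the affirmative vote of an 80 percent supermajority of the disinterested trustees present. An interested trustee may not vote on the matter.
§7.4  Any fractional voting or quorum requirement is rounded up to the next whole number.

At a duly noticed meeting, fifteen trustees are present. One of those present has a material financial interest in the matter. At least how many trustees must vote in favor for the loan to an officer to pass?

12

The loan to an officer requires four-fifths of the disinterested trustees present (15 − 1 = 14).
4/5 of 14 = 11.20, rounded up to 12.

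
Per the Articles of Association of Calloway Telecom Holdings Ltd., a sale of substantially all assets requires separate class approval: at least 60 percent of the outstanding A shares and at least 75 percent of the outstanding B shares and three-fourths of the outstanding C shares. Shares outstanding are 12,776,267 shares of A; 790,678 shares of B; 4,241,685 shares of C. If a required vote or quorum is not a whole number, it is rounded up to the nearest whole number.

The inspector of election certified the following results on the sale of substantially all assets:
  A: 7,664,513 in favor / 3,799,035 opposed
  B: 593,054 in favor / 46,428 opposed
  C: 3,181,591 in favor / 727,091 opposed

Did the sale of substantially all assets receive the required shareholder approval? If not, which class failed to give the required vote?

A: 3/5 of 12776267 = 7665760.20, rounded up to 7665761; 7,665,761 required, 7,664,513 in favor — not approved.
B: 3/4 of 790678 = 593008.50, rounded up to 593009; 593,009 required, 593,054 in favor — approved.
C: 3/4 of 4241685 = 3181263.75, rounded up to 3181264; 3,181,264 required, 3,181,591 in favor — approved.

Not approved — the A shares did not give the required vote.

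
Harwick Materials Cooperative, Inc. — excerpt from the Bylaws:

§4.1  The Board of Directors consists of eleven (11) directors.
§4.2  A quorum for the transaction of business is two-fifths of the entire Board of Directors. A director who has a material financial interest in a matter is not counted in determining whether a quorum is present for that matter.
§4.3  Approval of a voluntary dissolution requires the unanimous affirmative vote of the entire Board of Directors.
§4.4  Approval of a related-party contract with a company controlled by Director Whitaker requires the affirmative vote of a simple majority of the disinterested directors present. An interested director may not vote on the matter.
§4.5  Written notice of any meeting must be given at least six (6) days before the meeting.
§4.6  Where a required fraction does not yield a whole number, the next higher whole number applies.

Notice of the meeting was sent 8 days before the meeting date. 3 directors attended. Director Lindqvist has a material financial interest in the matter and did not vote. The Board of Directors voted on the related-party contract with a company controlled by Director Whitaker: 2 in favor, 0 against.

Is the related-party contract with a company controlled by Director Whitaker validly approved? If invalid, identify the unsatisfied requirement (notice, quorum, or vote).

Invalid — quorum requirement not satisfied.

Notice: 8 days given; 6 required (8 ≥ 6). Satisfied.
Quorum: 3 present, but the 1 interested director does not count, leaving 2. Quorum is 5. Not satisfied.
Vote: the related-party contract with a company controlled by Director Whitaker requires a majority of the disinterested directors present (3 − 1 = 2). A majority of 2 is 2, so 2 affirmative votes are needed; 2 voted in favor. Satisfied. (Moot — without a quorum no business can be validly transacted.)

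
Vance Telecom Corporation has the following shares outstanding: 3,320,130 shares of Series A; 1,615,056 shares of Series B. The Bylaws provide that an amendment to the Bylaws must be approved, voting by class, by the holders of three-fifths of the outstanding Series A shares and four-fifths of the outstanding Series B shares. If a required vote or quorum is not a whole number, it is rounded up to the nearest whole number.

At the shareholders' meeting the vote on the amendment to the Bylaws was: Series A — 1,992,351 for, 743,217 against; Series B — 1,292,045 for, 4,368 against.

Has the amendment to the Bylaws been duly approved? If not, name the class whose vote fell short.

Approved — every class gave the required vote.

Series A: 3/5 of 3320130 = 1992078; 1,992,078 required, 1,992,351 in favor — approved.
Series B: 4/5 of 1615056 = 1292044.80, rounded up to 1292045; 1,292,045 required, 1,292,045 in favor — approved.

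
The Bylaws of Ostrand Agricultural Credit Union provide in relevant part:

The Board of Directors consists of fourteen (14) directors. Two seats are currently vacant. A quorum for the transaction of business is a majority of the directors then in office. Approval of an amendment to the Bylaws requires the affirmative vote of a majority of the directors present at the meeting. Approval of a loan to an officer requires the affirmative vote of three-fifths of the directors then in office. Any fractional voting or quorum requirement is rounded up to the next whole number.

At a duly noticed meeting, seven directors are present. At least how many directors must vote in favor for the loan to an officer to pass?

8

The loan to an officer requires three-fifths of the directors then in office (12).
3/5 of 12 = 7.20, rounded up to 8.
(Only 7 can vote, so the loan to an officer cannot pass at this meeting, but the required vote is still 8.)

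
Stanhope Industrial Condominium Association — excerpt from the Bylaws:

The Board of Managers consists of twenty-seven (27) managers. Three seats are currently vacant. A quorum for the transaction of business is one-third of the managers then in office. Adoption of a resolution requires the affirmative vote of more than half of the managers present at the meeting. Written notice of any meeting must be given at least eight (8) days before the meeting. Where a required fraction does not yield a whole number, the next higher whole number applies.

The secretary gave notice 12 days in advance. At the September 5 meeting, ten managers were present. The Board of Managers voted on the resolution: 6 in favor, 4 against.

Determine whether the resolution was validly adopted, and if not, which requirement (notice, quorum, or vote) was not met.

Notice: 12 days given; 8 required (12 ≥ 8). Satisfied.
Quorum: 10 present; quorum is 8. Satisfied.
Vote: the resolution requires a majority of the managers present (10). A majority of 10 is 6, so 6 affirmative votes are needed; 6 voted in favor. Satisfied.

Valid — all requirements satisfied.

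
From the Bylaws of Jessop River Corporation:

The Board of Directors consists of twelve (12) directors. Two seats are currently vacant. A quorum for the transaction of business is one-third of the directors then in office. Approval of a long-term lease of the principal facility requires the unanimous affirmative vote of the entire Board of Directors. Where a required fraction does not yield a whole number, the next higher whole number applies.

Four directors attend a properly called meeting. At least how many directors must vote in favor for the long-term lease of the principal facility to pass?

12

The long-term lease of the principal facility requires the unanimous vote of the entire Board of Directors (12).
Unanimous means all 12.
(Only 4 can vote, so the long-term lease of the principal facility cannot pass at this meeting, but the required vote is still 12.)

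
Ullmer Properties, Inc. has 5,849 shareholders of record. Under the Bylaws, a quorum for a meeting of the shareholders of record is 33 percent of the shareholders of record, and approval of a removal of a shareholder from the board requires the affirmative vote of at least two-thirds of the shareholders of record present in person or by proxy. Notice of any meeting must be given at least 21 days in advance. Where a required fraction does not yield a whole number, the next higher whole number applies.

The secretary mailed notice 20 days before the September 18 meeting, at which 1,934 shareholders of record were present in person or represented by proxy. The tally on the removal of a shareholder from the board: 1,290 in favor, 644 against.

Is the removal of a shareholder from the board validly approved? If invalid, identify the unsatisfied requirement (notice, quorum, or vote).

Notice: 20 days given; 21 required. Not satisfied.
Quorum: 33% of 5,849 = 1,930.17, rounded up to 1,931; 1,934 present. Satisfied.
Vote: requires two-thirds of those present (1,934); 2/3 of 1934 = 1289.33, rounded up to 1290, so 1,290 needed; 1,290 in favor. Satisfied.

Invalid — notice requirement not satisfied.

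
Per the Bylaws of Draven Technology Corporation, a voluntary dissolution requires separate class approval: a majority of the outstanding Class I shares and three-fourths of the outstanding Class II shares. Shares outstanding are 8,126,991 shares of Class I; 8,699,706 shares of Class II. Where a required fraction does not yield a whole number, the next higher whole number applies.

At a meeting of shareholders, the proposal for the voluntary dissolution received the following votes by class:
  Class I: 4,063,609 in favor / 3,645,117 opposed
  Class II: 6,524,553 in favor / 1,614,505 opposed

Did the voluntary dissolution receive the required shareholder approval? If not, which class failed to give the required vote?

Not approved — the Class II shares did not give the required vote.

Class I: a majority of 8126991 is 4063496; 4,063,496 required, 4,063,609 in favor — approved.
Class II: 3/4 of 8699706 = 6524779.50, rounded up to 6524780; 6,524,780 required, 6,524,553 in favor — not approved.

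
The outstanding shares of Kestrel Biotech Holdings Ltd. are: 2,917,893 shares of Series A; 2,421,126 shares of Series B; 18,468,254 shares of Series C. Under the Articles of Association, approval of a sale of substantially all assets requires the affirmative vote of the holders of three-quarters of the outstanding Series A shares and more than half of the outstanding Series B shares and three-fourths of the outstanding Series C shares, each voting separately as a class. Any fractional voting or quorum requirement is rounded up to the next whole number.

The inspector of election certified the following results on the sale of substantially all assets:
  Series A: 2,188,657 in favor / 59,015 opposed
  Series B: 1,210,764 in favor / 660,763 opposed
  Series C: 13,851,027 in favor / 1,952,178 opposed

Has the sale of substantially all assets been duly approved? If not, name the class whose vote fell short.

Not approved — the Series C shares did not give the required vote.

Series A: 3/4 of 2917893 = 2188419.75, rounded up to 2188420; 2,188,420 required, 2,188,657 in favor — approved.
Series B: a majority of 2421126 is 1210564; 1,210,564 required, 1,210,764 in favor — approved.
Series C: 3/4 of 18468254 = 13851190.50, rounded up to 13851191; 13,851,191 required, 13,851,027 in favor — not approved.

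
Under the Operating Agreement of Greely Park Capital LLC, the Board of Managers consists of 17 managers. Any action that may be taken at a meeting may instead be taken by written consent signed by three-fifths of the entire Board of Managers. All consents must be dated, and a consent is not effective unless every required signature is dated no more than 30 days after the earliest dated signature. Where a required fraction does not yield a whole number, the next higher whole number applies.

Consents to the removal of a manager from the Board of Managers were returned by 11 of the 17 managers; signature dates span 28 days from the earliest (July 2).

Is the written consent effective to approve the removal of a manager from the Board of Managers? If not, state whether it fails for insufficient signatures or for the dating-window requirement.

Signatures required: three-fifths of 17 — 3/5 of 17 = 10.20, rounded up to 11, so 11 needed; 11 signed. Sufficient.
Dating window: the latest signature is 28 days after the earliest; the limit is 30 days. Within the window.

Effective — both the signature and dating-window requirements are satisfied.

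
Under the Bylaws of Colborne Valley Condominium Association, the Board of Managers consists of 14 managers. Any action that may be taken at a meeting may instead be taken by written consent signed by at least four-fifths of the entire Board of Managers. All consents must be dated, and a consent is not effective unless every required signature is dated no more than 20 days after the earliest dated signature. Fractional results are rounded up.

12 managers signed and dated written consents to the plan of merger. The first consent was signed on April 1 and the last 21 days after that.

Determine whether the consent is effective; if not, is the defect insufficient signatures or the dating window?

Not effective — dating-window requirement not satisfied.

Signatures required: at least four-fifths of 14 — 4/5 of 14 = 11.20, rounded up to 12, so 12 needed; 12 signed. Sufficient.
Dating window: the latest signature is 21 days after the earliest; the limit is 20 days. Outside the window.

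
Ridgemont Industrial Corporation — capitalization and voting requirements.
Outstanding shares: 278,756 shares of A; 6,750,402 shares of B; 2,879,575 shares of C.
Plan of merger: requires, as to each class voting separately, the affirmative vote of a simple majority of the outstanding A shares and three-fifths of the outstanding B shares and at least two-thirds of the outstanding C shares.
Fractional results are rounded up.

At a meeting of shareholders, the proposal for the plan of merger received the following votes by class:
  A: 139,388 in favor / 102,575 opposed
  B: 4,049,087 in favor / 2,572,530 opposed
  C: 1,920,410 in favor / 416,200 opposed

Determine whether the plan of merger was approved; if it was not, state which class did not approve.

A: a majority of 278756 is 139379; 139,379 required, 139,388 in favor — approved.
B: 3/5 of 6750402 = 4050241.20, rounded up to 4050242; 4,050,242 required, 4,049,087 in favor — not approved.
C: 2/3 of 2879575 = 1919716.67, rounded up to 1919717; 1,919,717 required, 1,920,410 in favor — approved.

Not approved — the B shares did not give the required vote.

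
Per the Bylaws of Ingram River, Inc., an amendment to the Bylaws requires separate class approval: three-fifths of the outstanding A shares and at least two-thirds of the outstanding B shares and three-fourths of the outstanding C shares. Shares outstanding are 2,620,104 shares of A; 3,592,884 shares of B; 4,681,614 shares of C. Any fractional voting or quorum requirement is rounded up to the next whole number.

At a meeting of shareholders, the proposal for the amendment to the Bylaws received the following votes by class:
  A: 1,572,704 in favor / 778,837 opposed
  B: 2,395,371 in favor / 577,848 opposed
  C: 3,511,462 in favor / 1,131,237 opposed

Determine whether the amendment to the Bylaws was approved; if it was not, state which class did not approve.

Approved — every class gave the required vote.

A: 3/5 of 2620104 = 1572062.40, rounded up to 1572063; 1,572,063 required, 1,572,704 in favor — approved.
B: 2/3 of 3592884 = 2395256; 2,395,256 required, 2,395,371 in favor — approved.
C: 3/4 of 4681614 = 3511210.50, rounded up to 3511211; 3,511,211 required, 3,511,462 in favor — approved.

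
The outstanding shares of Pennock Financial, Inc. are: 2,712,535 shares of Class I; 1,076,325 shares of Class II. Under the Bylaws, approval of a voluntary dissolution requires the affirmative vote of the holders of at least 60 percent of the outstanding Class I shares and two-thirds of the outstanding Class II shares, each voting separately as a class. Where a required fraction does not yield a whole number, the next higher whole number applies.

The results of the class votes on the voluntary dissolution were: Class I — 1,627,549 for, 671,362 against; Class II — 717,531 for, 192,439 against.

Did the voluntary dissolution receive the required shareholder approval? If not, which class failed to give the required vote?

Not approved — the Class II shares did not give the required vote.

Class I: 3/5 of 2712535 = 1627521; 1,627,521 required, 1,627,549 in favor — approved.
Class II: 2/3 of 1076325 = 717550; 717,550 required, 717,531 in favor — not approved.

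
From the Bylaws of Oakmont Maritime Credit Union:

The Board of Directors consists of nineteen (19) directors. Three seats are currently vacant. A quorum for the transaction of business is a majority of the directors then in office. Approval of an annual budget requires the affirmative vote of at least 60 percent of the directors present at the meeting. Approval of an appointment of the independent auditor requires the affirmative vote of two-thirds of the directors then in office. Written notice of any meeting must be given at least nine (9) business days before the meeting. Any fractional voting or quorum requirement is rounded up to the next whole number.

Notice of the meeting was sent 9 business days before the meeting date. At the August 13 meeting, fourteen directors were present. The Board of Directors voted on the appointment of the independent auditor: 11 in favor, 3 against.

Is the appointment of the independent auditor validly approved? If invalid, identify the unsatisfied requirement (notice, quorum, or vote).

Valid — all requirements satisfied.

Notice: 9 business days given; 9 required (9 ≥ 9). Satisfied.
Quorum: 14 present; quorum is 9. Satisfied.
Vote: the appointment of the independent auditor requires two-thirds of the directors then in office (16). 2/3 of 16 = 10.67, rounded up to 11, so 11 affirmative votes are needed; 11 voted in favor. Satisfied.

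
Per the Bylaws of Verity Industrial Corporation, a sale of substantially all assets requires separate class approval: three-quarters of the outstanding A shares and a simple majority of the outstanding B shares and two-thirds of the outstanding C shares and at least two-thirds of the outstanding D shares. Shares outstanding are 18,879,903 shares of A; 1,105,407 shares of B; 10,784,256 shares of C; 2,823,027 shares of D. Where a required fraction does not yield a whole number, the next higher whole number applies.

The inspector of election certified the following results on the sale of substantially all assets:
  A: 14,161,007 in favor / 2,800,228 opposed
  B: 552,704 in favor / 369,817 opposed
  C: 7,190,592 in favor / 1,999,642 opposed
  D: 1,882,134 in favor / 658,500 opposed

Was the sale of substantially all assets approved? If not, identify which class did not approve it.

A: 3/4 of 18879903 = 14159927.25, rounded up to 14159928; 14,159,928 required, 14,161,007 in favor — approved.
B: a majority of 1105407 is 552704; 552,704 required, 552,704 in favor — approved.
C: 2/3 of 10784256 = 7189504; 7,189,504 required, 7,190,592 in favor — approved.
D: 2/3 of 2823027 = 1882018; 1,882,018 required, 1,882,134 in favor — approved.

Approved — every class gave the required vote.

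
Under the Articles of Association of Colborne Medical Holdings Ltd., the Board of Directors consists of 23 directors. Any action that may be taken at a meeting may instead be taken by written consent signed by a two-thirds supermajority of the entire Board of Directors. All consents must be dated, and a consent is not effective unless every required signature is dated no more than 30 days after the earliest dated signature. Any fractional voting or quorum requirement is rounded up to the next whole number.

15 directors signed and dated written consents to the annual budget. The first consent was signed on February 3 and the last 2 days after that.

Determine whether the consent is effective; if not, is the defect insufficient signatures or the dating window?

Not effective — insufficient signatures.

Signatures required: a two-thirds supermajority of 23 — 2/3 of 23 = 15.33, rounded up to 16, so 16 needed; 15 signed. Insufficient.
Dating window: the latest signature is 2 days after the earliest; the limit is 30 days. Within the window.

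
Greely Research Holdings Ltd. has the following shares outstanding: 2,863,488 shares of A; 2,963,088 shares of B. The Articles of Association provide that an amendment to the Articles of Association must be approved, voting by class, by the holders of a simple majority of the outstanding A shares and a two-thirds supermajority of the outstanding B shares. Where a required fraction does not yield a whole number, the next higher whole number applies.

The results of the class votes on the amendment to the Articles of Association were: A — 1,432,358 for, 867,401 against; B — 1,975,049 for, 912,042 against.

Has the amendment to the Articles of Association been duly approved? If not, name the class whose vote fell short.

Not approved — the B shares did not give the required vote.

A: a majority of 2863488 is 1431745; 1,431,745 required, 1,432,358 in favor — approved.
B: 2/3 of 2963088 = 1975392; 1,975,392 required, 1,975,049 in favor — not approved.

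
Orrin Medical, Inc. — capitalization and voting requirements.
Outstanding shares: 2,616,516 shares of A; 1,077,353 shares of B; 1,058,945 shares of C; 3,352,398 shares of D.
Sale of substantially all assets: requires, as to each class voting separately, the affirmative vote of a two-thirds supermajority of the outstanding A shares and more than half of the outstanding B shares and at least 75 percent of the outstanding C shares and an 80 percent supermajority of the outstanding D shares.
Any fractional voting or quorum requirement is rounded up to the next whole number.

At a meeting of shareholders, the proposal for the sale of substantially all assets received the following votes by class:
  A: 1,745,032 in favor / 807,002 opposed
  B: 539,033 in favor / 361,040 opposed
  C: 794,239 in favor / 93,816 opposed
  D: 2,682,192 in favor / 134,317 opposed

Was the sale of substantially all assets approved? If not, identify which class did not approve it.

A: 2/3 of 2616516 = 1744344; 1,744,344 required, 1,745,032 in favor — approved.
B: a majority of 1077353 is 538677; 538,677 required, 539,033 in favor — approved.
C: 3/4 of 1058945 = 794208.75, rounded up to 794209; 794,209 required, 794,239 in favor — approved.
D: 4/5 of 3352398 = 2681918.40, rounded up to 2681919; 2,681,919 required, 2,682,192 in favor — approved.

Approved — every class gave the required vote.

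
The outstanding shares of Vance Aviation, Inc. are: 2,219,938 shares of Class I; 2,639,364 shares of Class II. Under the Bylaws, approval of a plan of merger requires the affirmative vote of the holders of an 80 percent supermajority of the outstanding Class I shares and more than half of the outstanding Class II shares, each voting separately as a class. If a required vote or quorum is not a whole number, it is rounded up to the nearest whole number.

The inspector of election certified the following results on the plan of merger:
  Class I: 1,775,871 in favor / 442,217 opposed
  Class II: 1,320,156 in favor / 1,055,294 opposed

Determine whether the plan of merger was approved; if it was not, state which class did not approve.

Class I: 4/5 of 2219938 = 1775950.40, rounded up to 1775951; 1,775,951 required, 1,775,871 in favor — not approved.
Class II: a majority of 2639364 is 1319683; 1,319,683 required, 1,320,156 in favor — approved.

Not approved — the Class I shares did not give the required vote.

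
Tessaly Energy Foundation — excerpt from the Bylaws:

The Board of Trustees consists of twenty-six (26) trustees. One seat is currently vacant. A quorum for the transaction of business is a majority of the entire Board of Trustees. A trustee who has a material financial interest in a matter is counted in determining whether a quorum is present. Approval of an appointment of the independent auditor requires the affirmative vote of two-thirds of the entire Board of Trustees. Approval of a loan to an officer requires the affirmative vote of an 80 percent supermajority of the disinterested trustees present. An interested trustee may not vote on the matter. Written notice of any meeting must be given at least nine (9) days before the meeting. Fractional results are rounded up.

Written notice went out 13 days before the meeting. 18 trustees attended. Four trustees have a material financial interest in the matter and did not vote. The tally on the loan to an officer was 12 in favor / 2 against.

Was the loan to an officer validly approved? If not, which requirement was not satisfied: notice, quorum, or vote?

Notice: 13 days given; 9 required (13 ≥ 9). Satisfied.
Quorum: 18 present (interested trustees count toward quorum); quorum is 14. Satisfied.
Vote: the loan to an officer requires four-fifths of the disinterested trustees present (18 − 4 = 14). 4/5 of 14 = 11.20, rounded up to 12, so 12 affirmative votes are needed; 12 voted in favor. Satisfied.

Valid — all requirements satisfied.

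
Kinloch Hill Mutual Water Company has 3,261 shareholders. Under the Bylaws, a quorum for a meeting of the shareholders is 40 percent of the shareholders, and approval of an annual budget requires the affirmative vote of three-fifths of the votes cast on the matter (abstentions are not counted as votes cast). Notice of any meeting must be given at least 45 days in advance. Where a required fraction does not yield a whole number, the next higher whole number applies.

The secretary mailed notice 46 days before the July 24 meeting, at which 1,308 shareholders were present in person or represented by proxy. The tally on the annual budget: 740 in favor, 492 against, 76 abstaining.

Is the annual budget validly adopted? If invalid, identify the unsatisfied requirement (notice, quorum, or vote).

Valid — all requirements satisfied.

Notice: 46 days given; 45 required. Satisfied.
Quorum: 40% of 3,261 = 1,304.40, rounded up to 1,305; 1,308 present. Satisfied.
Vote: requires three-fifths of the votes cast (1,308 − 76 abstaining = 1,232); 3/5 of 1232 = 739.20, rounded up to 740, so 740 needed; 740 in favor. Satisfied.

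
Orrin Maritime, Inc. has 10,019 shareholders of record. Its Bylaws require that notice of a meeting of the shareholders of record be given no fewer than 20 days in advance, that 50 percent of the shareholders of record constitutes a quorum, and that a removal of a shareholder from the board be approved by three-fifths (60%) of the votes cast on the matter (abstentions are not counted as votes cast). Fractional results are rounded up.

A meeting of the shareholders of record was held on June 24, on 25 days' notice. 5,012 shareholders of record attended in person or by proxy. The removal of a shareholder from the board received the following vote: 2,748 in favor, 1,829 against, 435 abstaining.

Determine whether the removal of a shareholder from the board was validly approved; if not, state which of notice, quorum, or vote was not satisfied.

Valid — all requirements satisfied.

Notice: 25 days given; 20 required. Satisfied.
Quorum: 50% of 10,019 = 5,009.50, rounded up to 5,010; 5,012 present. Satisfied.
Vote: requires three-fifths of the votes cast (5,012 − 435 abstaining = 4,577); 3/5 of 4577 = 2746.20, rounded up to 2747, so 2,747 needed; 2,748 in favor. Satisfied.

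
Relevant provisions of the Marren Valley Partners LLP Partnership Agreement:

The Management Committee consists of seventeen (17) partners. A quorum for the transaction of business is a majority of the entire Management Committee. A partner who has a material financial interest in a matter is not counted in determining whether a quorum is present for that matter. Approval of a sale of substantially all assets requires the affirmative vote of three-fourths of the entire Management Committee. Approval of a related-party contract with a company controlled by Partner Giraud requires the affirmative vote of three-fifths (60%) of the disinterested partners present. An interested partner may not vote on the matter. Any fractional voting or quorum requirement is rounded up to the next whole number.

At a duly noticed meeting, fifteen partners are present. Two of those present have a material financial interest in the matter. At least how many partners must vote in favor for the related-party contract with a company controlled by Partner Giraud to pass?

The related-party contract with a company controlled by Partner Giraud requires three-fifths of the disinterested partners present (15 − 2 = 13).
3/5 of 13 = 7.80, rounded up to 8.

8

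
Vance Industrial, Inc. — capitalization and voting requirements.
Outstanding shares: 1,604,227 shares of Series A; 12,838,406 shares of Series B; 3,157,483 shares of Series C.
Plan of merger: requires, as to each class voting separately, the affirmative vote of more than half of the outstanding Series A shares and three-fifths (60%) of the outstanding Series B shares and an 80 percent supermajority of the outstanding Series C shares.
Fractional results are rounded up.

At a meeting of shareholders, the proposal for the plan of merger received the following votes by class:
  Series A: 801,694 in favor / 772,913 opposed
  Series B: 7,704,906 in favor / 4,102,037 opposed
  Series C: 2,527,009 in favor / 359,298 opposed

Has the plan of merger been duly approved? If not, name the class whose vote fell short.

Not approved — the Series A shares did not give the required vote.

Series A: a majority of 1604227 is 802114; 802,114 required, 801,694 in favor — not approved.
Series B: 3/5 of 12838406 = 7703043.60, rounded up to 7703044; 7,703,044 required, 7,704,906 in favor — approved.
Series C: 4/5 of 3157483 = 2525986.40, rounded up to 2525987; 2,525,987 required, 2,527,009 in favor — approved.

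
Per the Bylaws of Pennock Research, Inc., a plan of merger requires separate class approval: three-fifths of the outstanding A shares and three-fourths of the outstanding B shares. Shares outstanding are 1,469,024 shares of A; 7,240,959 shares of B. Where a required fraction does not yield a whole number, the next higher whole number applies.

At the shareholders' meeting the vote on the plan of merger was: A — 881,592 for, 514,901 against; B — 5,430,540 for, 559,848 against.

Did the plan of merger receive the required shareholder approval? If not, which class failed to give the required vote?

A: 3/5 of 1469024 = 881414.40, rounded up to 881415; 881,415 required, 881,592 in favor — approved.
B: 3/4 of 7240959 = 5430719.25, rounded up to 5430720; 5,430,720 required, 5,430,540 in favor — not approved.

Not approved — the B shares did not give the required vote.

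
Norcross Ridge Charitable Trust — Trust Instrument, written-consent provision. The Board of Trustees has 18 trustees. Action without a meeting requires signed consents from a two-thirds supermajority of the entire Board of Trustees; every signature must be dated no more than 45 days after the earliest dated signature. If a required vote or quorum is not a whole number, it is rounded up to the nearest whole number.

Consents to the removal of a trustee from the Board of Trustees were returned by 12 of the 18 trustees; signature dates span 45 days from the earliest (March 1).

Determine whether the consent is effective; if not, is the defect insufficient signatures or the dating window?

Signatures required: a two-thirds supermajority of 18 — 2/3 of 18 = 12, so 12 needed; 12 signed. Sufficient.
Dating window: the latest signature is 45 days after the earliest; the limit is 45 days. Within the window.

Effective — both the signature and dating-window requirements are satisfied.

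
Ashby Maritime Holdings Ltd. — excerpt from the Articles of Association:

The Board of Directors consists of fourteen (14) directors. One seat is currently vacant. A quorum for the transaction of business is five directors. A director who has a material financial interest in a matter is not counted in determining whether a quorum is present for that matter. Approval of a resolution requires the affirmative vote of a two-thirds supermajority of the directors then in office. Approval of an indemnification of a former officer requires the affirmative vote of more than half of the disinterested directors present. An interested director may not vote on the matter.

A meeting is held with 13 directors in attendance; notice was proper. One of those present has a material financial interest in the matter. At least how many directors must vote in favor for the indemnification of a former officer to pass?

7

The indemnification of a former officer requires a majority of the disinterested directors present (13 − 1 = 12).
A majority of 12 is 7.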